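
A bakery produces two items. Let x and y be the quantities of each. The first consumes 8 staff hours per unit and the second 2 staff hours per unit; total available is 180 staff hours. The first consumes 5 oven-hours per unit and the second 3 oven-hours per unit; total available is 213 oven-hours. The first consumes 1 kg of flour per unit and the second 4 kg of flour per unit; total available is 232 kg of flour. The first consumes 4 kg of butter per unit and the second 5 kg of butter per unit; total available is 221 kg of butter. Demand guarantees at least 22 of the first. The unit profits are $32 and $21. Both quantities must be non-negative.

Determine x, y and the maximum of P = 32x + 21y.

x = 22, y = 2, maximum P = 746

Vertices and P = 32x + 21y:
  (45/2, 0) → P = 720
  (22, 0) → P = 704
  (22, 2) → P = 746

The binding constraints are 8x + 2y = 180 and x = 22.
Solving simultaneously gives x = 22, y = 2.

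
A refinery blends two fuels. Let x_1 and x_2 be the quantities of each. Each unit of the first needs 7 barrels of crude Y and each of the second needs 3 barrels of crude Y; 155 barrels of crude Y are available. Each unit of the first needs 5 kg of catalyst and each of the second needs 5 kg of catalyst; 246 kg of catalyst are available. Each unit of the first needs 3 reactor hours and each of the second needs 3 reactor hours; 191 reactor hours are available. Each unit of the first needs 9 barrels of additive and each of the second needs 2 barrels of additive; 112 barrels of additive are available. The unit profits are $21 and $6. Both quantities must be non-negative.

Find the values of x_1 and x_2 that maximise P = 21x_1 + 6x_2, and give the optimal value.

At the optimal vertex, 7x_1 + 3x_2 = 155 and 9x_1 + 2x_2 = 112.
Solving simultaneously gives x_1 = 2, x_2 = 47.

x_1 = 2, x_2 = 47, maximum P = 324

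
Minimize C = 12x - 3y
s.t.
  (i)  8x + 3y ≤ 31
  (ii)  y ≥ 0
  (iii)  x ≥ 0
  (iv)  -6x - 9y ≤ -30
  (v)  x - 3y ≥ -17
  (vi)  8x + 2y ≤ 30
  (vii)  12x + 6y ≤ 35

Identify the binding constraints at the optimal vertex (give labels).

(iii) and (v)

Vertices and C = 12x - 3y:
  (0, 10/3) → C = -10
  (0, 17/3) → C = -17
  (15/8, 25/12) → C = 65/4
  (1/14, 239/42) → C = -227/14

The minimum is at (0, 17/3). Substituting into each constraint, equality holds for (iii) and (v); the remaining constraints have slack.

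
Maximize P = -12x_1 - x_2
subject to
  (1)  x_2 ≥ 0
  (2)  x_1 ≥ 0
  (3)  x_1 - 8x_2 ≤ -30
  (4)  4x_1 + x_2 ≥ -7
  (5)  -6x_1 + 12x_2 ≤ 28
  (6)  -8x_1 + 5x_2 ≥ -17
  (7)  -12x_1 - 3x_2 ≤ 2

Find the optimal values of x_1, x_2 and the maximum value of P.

x_1 = 34/9, x_2 = 38/9, maximum P = -446/9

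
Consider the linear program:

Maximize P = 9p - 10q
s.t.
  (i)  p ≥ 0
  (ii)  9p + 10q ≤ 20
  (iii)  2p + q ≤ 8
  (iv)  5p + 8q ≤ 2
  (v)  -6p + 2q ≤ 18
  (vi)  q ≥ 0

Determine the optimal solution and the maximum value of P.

Corner points and P = 9p - 10q:
  (0, 1/4) → P = -5/2
  (0, 0) → P = 0
  (2/5, 0) → P = 18/5

p = 2/5, q = 0, maximum P = 18/5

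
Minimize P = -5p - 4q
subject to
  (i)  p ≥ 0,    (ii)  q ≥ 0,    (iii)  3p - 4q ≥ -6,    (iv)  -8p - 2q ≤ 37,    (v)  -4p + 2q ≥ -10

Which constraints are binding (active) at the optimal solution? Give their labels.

Feasible corners and P = -5p - 4q:
  (0, 0) → P = 0
  (0, 3/2) → P = -6
  (5/2, 0) → P = -25/2
  (26/5, 27/5) → P = -238/5

The minimum is at (26/5, 27/5). Substituting into each constraint, equality holds for (iii) and (v); the remaining constraints have slack.

(iii) and (v)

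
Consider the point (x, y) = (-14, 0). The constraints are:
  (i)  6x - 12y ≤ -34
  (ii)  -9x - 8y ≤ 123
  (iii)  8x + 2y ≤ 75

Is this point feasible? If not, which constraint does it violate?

Constraint (ii): -9x - 8y = 126, which is not ≤ 123. All other constraints are satisfied.

not feasible — violates (ii)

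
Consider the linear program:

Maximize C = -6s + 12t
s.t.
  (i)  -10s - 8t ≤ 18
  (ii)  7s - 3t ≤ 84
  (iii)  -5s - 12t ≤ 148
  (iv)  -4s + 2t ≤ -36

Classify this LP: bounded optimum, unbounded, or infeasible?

bounded optimum

Feasible corners and C = -6s + 12t:
  (309/43, -483/43) → C = -7650/43
  (63/13, -108/13) → C = -1674/13
  (30, 42) → C = 324
The feasible region has finitely many vertices and no improving ray; the maximum is 324 at (30, 42).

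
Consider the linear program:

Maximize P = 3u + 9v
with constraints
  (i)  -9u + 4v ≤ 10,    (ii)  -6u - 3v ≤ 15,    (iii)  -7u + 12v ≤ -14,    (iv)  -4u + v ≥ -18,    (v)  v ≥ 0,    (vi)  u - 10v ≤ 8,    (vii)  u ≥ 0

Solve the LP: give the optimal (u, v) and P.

The binding constraints are -7u + 12v = -14 and -4u + v = -18.
Solving simultaneously gives u = 202/41, v = 70/41.

u = 202/41, v = 70/41, maximum P = 1236/41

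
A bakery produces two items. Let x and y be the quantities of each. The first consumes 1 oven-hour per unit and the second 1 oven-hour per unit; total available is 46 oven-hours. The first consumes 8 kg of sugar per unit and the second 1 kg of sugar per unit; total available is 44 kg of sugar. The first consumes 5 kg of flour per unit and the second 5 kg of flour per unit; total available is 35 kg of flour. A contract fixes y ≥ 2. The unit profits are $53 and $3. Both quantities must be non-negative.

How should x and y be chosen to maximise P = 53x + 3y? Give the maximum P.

Extreme points and P = 53x + 3y:
  (0, 7) → P = 21
  (0, 2) → P = 6
  (5, 2) → P = 271

x = 5, y = 2, maximum P = 271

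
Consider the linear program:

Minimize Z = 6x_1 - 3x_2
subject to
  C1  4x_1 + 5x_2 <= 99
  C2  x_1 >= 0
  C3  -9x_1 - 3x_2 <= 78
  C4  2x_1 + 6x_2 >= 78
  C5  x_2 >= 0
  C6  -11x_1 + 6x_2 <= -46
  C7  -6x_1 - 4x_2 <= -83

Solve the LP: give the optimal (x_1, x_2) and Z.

Corner points and Z = 6x_1 - 3x_2:
  (102/7, 57/7) → Z = 63
  (824/79, 905/79) → Z = 2229/79
  (124/13, 383/39) → Z = 361/13

x_1 = 124/13, x_2 = 383/39, minimum Z = 361/13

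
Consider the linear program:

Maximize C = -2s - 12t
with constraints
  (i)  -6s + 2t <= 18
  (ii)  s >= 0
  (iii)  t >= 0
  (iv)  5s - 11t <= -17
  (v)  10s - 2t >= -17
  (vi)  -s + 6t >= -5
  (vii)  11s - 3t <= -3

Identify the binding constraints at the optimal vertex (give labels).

(ii) and (iv)

Corner points and C = -2s - 12t:
  (1/4, 39/4) → C = -235/2
  (12, 45) → C = -564
  (0, 17/11) → C = -204/11
  (0, 17/2) → C = -102
  (9/53, 86/53) → C = -1050/53

The maximum is at (0, 17/11). Substituting into each constraint, equality holds for (ii) and (iv); the remaining constraints have slack.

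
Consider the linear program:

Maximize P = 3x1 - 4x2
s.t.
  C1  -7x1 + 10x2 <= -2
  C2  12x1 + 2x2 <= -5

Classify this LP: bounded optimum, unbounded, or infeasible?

From the feasible point (-23/67, -59/134), moving in the direction (2, -12) keeps every constraint satisfied while P increases without bound.

unbounded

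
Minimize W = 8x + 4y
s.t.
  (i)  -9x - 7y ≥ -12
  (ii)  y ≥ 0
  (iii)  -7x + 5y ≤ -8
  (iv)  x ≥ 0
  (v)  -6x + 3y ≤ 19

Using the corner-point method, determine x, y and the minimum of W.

Extreme points and W = 8x + 4y:
  (4/3, 0) → W = 32/3
  (58/47, 6/47) → W = 488/47
  (8/7, 0) → W = 64/7

The optimum lies where y = 0 and -7x + 5y = -8.
Solving simultaneously gives x = 8/7, y = 0.

x = 8/7, y = 0, minimum W = 64/7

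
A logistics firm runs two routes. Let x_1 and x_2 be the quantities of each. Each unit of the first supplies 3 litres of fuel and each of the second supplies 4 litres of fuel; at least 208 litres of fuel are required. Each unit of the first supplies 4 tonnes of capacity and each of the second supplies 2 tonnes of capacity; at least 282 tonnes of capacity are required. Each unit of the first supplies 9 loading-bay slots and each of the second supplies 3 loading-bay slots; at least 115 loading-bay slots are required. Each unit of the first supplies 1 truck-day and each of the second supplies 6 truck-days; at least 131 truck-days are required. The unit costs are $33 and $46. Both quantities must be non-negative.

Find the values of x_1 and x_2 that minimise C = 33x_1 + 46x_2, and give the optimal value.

The feasible region is unbounded (it extends along (0, 1), (1, 0)), but C strictly increases along every unbounded feasible direction, so there is no improving ray and the minimum is attained at a vertex.

x_1 = 65, x_2 = 11, minimum C = 2651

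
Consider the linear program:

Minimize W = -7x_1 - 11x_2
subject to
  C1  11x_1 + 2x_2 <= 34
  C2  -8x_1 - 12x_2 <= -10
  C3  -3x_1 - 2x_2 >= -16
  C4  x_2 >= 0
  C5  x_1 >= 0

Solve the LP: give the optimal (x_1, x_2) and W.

Feasible corners and W = -7x_1 - 11x_2:
  (9/4, 37/8) → W = -533/8
  (34/11, 0) → W = -238/11
  (5/4, 0) → W = -35/4
  (0, 5/6) → W = -55/6
  (0, 8) → W = -88

At the optimal vertex, -3x_1 - 2x_2 = -16 and x_1 = 0.
Solving simultaneously gives x_1 = 0, x_2 = 8.

x_1 = 0, x_2 = 8, minimum W = -88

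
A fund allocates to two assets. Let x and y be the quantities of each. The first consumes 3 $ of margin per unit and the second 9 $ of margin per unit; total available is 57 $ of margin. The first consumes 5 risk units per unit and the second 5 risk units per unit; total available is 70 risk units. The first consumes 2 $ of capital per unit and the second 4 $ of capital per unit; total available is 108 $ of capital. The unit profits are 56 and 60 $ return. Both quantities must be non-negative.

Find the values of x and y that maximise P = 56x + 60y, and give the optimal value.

Vertices and P = 56x + 60y:
  (0, 0) → P = 0
  (0, 19/3) → P = 380
  (14, 0) → P = 784
  (23/2, 5/2) → P = 794

The binding constraints are 3x + 9y = 57 and 5x + 5y = 70.
Solving simultaneously gives x = 23/2, y = 5/2.

x = 23/2, y = 5/2, maximum P = 794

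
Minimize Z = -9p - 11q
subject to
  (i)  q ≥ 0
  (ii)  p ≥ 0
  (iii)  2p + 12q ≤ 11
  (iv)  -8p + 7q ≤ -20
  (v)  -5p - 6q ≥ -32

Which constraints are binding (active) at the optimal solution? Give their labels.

Feasible corners and Z = -9p - 11q:
  (11/2, 0) → Z = -99/2
  (5/2, 0) → Z = -45/2
  (317/110, 24/55) → Z = -3381/110

The minimum is at (11/2, 0). Substituting into each constraint, equality holds for (i) and (iii); the remaining constraints have slack.

(i) and (iii)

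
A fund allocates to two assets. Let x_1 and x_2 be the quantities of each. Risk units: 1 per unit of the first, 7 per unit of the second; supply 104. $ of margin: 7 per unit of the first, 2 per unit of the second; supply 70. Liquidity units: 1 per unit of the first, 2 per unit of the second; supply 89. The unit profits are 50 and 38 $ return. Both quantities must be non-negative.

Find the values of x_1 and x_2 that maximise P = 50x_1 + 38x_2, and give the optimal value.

x_1 = 6, x_2 = 14, maximum P = 832

Extreme points and P = 50x_1 + 38x_2:
  (0, 0) → P = 0
  (0, 104/7) → P = 3952/7
  (10, 0) → P = 500
  (6, 14) → P = 832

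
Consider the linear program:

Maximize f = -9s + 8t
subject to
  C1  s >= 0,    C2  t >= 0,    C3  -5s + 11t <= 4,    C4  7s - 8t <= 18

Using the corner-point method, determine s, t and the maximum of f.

Vertices and f = -9s + 8t:
  (0, 0) → f = 0
  (0, 4/11) → f = 32/11
  (18/7, 0) → f = -162/7
  (230/37, 118/37) → f = -1126/37

The binding constraints are s = 0 and -5s + 11t = 4.
Solving simultaneously gives s = 0, t = 4/11.

s = 0, t = 4/11, maximum f = 32/11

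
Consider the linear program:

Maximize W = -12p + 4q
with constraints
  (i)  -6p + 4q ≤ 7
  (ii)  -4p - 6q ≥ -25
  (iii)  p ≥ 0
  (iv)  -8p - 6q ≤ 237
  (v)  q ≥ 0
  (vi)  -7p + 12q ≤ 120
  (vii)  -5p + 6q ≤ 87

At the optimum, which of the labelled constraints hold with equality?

(i) and (iii)

Vertices and W = -12p + 4q:
  (29/26, 89/26) → W = 4/13
  (0, 7/4) → W = 7
  (25/4, 0) → W = -75
  (0, 0) → W = 0

The maximum is at (0, 7/4). Substituting into each constraint, equality holds for (i) and (iii); the remaining constraints have slack.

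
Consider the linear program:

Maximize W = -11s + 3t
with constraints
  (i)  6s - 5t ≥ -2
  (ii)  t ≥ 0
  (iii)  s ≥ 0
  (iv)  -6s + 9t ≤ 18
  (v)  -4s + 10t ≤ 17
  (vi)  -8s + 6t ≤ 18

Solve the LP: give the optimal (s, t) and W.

s = 0, t = 2/5, maximum W = 6/5

Feasible corners and W = -11s + 3t:
  (0, 2/5) → W = 6/5
  (13/8, 47/20) → W = -433/40
  (0, 0) → W = 0
The feasible region is unbounded (it extends along (5, 2), (1, 0)), but W strictly decreases along every unbounded feasible direction, so there is no improving ray and the maximum is attained at a vertex.

The binding constraints are 6s - 5t = -2 and s = 0.
Solving simultaneously gives s = 0, t = 2/5.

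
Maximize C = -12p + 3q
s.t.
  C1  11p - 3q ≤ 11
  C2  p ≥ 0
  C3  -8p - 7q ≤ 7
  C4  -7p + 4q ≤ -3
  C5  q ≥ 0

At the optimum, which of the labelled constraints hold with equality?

Feasible corners and C = -12p + 3q:
  (35/23, 44/23) → C = -288/23
  (1, 0) → C = -12
  (3/7, 0) → C = -36/7

The maximum is at (3/7, 0). Substituting into each constraint, equality holds for C4 and C5; the remaining constraints have slack.

C4 and C5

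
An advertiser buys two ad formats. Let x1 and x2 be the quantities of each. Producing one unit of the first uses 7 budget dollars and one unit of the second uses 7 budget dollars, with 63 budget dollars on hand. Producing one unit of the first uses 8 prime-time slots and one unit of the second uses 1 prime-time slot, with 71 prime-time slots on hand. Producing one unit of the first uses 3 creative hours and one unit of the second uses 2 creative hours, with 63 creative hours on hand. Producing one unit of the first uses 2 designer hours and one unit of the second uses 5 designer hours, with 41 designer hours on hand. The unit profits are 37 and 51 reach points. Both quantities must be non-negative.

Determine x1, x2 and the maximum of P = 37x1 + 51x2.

x1 = 4/3, x2 = 23/3, maximum P = 1321/3

Corner points and P = 37x1 + 51x2:
  (0, 0) → P = 0
  (0, 41/5) → P = 2091/5
  (71/8, 0) → P = 2627/8
  (62/7, 1/7) → P = 335
  (4/3, 23/3) → P = 1321/3

The binding constraints are 7x1 + 7x2 = 63 and 2x1 + 5x2 = 41.
Solving simultaneously gives x1 = 4/3, x2 = 23/3.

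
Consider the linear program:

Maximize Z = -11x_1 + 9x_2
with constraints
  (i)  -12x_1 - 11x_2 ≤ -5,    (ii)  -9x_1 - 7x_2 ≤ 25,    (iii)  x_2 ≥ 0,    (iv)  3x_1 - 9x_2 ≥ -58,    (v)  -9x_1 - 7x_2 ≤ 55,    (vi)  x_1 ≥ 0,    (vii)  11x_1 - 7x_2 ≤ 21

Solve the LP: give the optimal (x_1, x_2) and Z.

x_1 = 0, x_2 = 58/9, maximum Z = 58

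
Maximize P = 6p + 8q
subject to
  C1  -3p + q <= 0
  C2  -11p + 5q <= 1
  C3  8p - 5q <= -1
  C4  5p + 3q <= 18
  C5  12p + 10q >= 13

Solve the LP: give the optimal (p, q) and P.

p = 3/2, q = 7/2, maximum P = 37

Feasible corners and P = 6p + 8q:
  (3/2, 7/2) → P = 37
  (11/34, 31/34) → P = 157/17
  (87/49, 149/49) → P = 1714/49
  (11/28, 29/35) → P = 629/70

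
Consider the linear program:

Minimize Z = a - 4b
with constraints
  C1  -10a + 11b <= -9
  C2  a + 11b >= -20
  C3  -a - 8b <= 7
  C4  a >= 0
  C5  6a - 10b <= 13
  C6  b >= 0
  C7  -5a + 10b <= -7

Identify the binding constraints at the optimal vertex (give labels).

Feasible corners and Z = a - 4b:
  (13/6, 0) → Z = 13/6
  (6, 23/10) → Z = -16/5
  (7/5, 0) → Z = 7/5

The minimum is at (6, 23/10). Substituting into each constraint, equality holds for C5 and C7; the remaining constraints have slack.

C5 and C7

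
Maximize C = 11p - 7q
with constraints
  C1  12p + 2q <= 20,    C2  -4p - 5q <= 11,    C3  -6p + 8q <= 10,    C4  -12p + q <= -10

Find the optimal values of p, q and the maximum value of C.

p = 61/26, q = -53/13, maximum C = 1413/26

Feasible corners and C = 11p - 7q:
  (61/26, -53/13) → C = 1413/26
  (35/27, 20/9) → C = -35/27
  (39/64, -43/16) → C = 1633/64
  (1, 2) → C = -3

The optimum lies where 12p + 2q = 20 and -4p - 5q = 11.
Solving simultaneously gives p = 61/26, q = -53/13.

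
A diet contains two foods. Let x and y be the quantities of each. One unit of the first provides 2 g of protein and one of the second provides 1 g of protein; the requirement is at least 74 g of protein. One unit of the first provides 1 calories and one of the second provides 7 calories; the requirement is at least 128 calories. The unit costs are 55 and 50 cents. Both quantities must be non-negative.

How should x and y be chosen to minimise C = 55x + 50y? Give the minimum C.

Feasible corners and C = 55x + 50y:
  (0, 74) → C = 3700
  (128, 0) → C = 7040
  (30, 14) → C = 2350
The feasible region is unbounded (it extends along (0, 1), (1, 0)), but C strictly increases along every unbounded feasible direction, so there is no improving ray and the minimum is attained at a vertex.

x = 30, y = 14, minimum C = 2350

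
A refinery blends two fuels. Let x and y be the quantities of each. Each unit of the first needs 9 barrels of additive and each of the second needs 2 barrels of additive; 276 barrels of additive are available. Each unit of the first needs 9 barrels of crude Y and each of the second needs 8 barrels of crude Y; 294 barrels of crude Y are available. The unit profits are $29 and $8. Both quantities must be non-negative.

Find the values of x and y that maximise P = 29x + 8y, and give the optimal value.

Corner points and P = 29x + 8y:
  (0, 0) → P = 0
  (0, 147/4) → P = 294
  (92/3, 0) → P = 2668/3
  (30, 3) → P = 894

At the optimal vertex, 9x + 2y = 276 and 9x + 8y = 294.
Solving simultaneously gives x = 30, y = 3.

x = 30, y = 3, maximum P = 894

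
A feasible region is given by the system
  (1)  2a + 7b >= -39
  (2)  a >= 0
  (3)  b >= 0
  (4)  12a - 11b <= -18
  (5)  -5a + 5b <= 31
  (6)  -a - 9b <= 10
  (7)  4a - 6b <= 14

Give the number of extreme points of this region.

Intersecting each pair of boundary lines and keeping only the points that satisfy every inequality leaves:
  (0, 18/11)
  (0, 31/5)
  (251/5, 282/5)

3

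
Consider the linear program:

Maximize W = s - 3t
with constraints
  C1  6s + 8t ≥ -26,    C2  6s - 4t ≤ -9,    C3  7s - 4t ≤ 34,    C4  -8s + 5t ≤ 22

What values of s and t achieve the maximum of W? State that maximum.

Corner points and W = s - 3t:
  (-22/9, -17/12) → W = 65/36
  (-153/47, -38/47) → W = -39/47
  (43, 267/4) → W = -629/4
  (86, 142) → W = -340

The optimum lies where 6s + 8t = -26 and 6s - 4t = -9.
Solving simultaneously gives s = -22/9, t = -17/12.

s = -22/9, t = -17/12, maximum W = 65/36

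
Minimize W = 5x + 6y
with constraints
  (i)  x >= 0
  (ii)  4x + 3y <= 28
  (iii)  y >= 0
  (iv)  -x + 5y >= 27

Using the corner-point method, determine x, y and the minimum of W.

x = 0, y = 27/5, minimum W = 162/5

Extreme points and W = 5x + 6y:
  (0, 28/3) → W = 56
  (0, 27/5) → W = 162/5
  (59/23, 136/23) → W = 1111/23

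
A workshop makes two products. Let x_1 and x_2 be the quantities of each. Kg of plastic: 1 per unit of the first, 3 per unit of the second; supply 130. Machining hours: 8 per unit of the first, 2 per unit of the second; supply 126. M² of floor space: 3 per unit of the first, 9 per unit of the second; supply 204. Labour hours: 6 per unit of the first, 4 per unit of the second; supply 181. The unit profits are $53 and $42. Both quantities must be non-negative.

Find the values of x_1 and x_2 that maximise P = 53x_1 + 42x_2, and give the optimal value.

x_1 = 11, x_2 = 19, maximum P = 1381

Corner points and P = 53x_1 + 42x_2:
  (0, 0) → P = 0
  (0, 68/3) → P = 952
  (63/4, 0) → P = 3339/4
  (11, 19) → P = 1381

At the optimal vertex, 8x_1 + 2x_2 = 126 and 3x_1 + 9x_2 = 204.
Solving simultaneously gives x_1 = 11, x_2 = 19.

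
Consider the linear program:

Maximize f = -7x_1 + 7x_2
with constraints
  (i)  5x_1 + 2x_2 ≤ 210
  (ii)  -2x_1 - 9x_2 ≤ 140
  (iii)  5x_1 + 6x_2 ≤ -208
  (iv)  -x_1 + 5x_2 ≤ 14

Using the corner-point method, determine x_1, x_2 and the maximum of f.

x_1 = -826/19, x_2 = -112/19, maximum f = 4998/19

Feasible corners and f = -7x_1 + 7x_2:
  (-344/11, -284/33) → f = 476/3
  (-826/19, -112/19) → f = 4998/19
  (-1124/31, -138/31) → f = 6902/31

The optimum lies where -2x_1 - 9x_2 = 140 and -x_1 + 5x_2 = 14.
Solving simultaneously gives x_1 = -826/19, x_2 = -112/19.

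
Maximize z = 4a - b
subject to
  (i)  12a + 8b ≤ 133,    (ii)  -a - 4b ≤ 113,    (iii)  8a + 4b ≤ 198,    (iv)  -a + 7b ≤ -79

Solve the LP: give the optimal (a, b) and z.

Extreme points and z = 4a - b:
  (359/10, -1489/40) → z = 7233/40
  (1563/92, -815/92) → z = 7067/92
  (-475/11, -192/11) → z = -1708/11

The optimum lies where 12a + 8b = 133 and -a - 4b = 113.
Solving simultaneously gives a = 359/10, b = -1489/40.

a = 359/10, b = -1489/40, maximum z = 7233/40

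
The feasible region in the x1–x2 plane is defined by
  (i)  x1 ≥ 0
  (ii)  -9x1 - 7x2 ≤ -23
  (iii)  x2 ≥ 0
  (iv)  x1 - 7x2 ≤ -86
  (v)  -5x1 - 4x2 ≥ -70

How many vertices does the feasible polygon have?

The feasible vertices (each the meet of two boundaries and inside every other half-plane) are:
  (0, 86/7)
  (0, 35/2)
  (146/39, 500/39)

3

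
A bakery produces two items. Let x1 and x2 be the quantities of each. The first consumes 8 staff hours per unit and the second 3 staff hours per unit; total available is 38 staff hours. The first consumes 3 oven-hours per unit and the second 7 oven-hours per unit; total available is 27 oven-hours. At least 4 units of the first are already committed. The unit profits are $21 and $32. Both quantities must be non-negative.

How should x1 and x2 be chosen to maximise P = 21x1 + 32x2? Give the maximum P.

The optimum lies where 8x1 + 3x2 = 38 and x1 = 4.
Solving simultaneously gives x1 = 4, x2 = 2.

x1 = 4, x2 = 2, maximum P = 148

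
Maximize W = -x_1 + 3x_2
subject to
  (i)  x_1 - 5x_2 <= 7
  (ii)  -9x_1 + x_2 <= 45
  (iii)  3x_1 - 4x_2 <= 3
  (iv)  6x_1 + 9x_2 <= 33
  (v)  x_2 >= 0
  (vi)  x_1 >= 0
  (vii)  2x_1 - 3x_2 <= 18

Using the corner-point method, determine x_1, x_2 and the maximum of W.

x_1 = 0, x_2 = 11/3, maximum W = 11

Vertices and W = -x_1 + 3x_2:
  (53/17, 27/17) → W = 28/17
  (1, 0) → W = -1
  (0, 11/3) → W = 11
  (0, 0) → W = 0

At the optimal vertex, 6x_1 + 9x_2 = 33 and x_1 = 0.
Solving simultaneously gives x_1 = 0, x_2 = 11/3.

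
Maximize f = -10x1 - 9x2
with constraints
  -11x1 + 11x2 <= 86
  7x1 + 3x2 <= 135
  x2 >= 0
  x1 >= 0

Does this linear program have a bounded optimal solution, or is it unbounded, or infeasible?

Extreme points and f = -10x1 - 9x2:
  (1227/110, 2087/110) → f = -2823/10
  (0, 86/11) → f = -774/11
  (135/7, 0) → f = -1350/7
  (0, 0) → f = 0
The feasible region has finitely many vertices and no improving ray; the maximum is 0 at (0, 0).

bounded optimum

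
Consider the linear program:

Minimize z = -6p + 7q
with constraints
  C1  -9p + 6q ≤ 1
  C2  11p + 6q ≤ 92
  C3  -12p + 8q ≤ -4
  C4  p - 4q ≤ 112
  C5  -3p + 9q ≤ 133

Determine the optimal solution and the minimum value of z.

p = 104/5, q = -114/5, minimum z = -1422/5

Extreme points and z = -6p + 7q:
  (19/4, 53/8) → z = 143/8
  (104/5, -114/5) → z = -1422/5
  (-22, -67/2) → z = -205/2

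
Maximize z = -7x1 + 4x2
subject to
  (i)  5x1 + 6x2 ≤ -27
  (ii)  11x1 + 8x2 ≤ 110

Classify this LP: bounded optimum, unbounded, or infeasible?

From the feasible point (438/13, -847/26), moving in the direction (-6, 5) keeps every constraint satisfied while z increases without bound.

unbounded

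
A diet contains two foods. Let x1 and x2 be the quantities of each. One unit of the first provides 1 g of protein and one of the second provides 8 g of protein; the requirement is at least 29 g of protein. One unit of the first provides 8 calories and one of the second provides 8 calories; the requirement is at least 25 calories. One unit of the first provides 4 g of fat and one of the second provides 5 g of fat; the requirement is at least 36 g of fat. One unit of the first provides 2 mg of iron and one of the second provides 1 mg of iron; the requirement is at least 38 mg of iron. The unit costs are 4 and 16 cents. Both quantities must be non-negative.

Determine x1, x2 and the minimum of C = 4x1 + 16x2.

x1 = 55/3, x2 = 4/3, minimum C = 284/3

Corner points and C = 4x1 + 16x2:
  (0, 38) → C = 608
  (29, 0) → C = 116
  (55/3, 4/3) → C = 284/3
The feasible region is unbounded (it extends along (0, 1), (1, 0)), but C strictly increases along every unbounded feasible direction, so there is no improving ray and the minimum is attained at a vertex.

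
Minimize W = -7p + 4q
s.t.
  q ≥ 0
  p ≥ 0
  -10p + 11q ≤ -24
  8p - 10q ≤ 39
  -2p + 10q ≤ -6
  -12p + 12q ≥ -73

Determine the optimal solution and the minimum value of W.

Extreme points and W = -7p + 4q:
  (39/8, 0) → W = -273/8
  (3, 0) → W = -21
  (11/2, 1/2) → W = -73/2

p = 11/2, q = 1/2, minimum W = -73/2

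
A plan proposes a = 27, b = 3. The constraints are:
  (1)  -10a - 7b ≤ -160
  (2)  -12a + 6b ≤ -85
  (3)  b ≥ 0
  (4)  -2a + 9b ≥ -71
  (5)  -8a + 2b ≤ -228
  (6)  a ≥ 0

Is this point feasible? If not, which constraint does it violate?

not feasible — violates (5)

Constraint (5): -8a + 2b = -210, which is not ≤ -228. All other constraints are satisfied.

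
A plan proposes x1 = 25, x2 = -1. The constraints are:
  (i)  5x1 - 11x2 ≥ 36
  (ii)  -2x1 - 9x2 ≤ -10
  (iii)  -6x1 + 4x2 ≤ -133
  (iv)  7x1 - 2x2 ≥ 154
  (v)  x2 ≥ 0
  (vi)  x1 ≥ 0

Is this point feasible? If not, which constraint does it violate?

not feasible — violates (v)

Constraint (v): x2 = -1, which is not ≥ 0. All other constraints are satisfied.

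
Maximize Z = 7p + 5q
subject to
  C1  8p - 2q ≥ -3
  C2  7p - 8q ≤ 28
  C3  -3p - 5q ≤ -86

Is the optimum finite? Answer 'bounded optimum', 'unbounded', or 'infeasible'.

From the feasible point (157/46, 697/46), moving in the direction (8, 7) keeps every constraint satisfied while Z increases without bound.

unbounded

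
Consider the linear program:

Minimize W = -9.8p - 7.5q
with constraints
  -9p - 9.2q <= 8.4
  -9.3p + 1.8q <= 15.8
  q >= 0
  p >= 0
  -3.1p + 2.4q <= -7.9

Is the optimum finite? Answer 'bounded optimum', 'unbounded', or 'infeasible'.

unbounded

From the feasible point (79/31, 0), moving in the direction (2.4, 3.1) keeps every constraint satisfied while W decreases without bound.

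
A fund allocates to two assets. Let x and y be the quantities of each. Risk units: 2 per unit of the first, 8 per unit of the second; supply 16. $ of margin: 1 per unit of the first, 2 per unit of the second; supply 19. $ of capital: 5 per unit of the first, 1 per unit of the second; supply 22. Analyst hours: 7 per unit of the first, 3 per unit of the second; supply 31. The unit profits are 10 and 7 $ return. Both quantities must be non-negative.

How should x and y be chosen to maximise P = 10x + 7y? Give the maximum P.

At the optimal vertex, 2x + 8y = 16 and 7x + 3y = 31.
Solving simultaneously gives x = 4, y = 1.

x = 4, y = 1, maximum P = 47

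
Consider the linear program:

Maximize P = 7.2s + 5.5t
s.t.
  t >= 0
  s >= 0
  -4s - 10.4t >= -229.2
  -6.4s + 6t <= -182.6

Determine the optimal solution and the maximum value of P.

s = 57.3, t = 0, maximum P = 412.56

Vertices and P = 7.2s + 5.5t:
  (573/10, 0) → P = 10314/25
  (913/32, 0) → P = 8217/40
  (10232/283, 4603/566) → P = 1726573/5660

The binding constraints are t = 0 and -4s - 10.4t = -229.2.
Solving simultaneously gives s = 573/10, t = 0.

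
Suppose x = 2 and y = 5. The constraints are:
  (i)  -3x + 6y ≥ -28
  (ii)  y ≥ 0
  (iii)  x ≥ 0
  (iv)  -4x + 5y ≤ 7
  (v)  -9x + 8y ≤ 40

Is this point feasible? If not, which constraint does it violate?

not feasible — violates (iv)

Constraint (iv): -4x + 5y = 17, which is not ≤ 7. All other constraints are satisfied.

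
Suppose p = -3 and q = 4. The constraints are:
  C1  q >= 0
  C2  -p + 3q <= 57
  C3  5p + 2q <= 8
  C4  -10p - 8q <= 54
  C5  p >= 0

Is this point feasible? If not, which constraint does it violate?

not feasible — violates C5

Constraint C5: p = -3, which is not ≥ 0. All other constraints are satisfied.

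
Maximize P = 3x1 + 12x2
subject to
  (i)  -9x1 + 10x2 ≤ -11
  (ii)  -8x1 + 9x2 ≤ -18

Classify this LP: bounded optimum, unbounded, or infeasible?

From the feasible point (-81, -74), moving in the direction (9, 8) keeps every constraint satisfied while P increases without bound.

unbounded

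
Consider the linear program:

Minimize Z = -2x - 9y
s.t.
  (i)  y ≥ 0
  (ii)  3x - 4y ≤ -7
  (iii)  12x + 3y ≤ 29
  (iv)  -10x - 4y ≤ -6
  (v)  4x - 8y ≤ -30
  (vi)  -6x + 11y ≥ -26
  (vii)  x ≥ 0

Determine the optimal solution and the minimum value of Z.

x = 0, y = 29/3, minimum Z = -87

Corner points and Z = -2x - 9y:
  (71/54, 119/27) → Z = -1142/27
  (0, 29/3) → Z = -87
  (0, 15/4) → Z = -135/4

The optimum lies where 12x + 3y = 29 and x = 0.
Solving simultaneously gives x = 0, y = 29/3.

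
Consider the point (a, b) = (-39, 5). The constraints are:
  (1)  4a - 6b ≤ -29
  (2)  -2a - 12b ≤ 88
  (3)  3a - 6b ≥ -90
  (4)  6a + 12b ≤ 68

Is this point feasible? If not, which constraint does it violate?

not feasible — violates (3)

Constraint (3): 3a - 6b = -147, which is not ≥ -90. All other constraints are satisfied.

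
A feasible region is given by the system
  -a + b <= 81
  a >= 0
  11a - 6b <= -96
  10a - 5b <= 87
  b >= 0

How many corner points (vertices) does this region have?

Intersecting each pair of boundary lines and keeping only the points that satisfy every inequality leaves:
  (0, 81)
  (78, 159)
  (0, 16)

3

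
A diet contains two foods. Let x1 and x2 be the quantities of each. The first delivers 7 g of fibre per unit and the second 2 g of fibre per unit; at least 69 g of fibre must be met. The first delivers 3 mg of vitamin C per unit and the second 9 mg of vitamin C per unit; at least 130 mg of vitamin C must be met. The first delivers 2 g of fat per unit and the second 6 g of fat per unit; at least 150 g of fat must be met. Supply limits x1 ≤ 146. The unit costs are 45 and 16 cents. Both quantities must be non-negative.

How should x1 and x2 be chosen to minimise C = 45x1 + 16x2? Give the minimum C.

x1 = 3, x2 = 24, minimum C = 519

Extreme points and C = 45x1 + 16x2:
  (0, 69/2) → C = 552
  (75, 0) → C = 3375
  (146, 0) → C = 6570
  (3, 24) → C = 519
The feasible region is unbounded (it extends along (0, 1)), but C strictly increases along every unbounded feasible direction, so there is no improving ray and the minimum is attained at a vertex.

At the optimal vertex, 7x1 + 2x2 = 69 and 2x1 + 6x2 = 150.
Solving simultaneously gives x1 = 3, x2 = 24.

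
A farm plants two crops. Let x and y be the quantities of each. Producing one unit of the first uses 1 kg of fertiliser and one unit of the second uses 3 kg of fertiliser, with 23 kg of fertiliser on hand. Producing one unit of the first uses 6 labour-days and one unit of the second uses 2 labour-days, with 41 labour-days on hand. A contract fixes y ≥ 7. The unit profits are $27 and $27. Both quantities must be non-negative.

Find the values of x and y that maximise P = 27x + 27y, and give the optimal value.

The optimum lies where x + 3y = 23 and y = 7.
Solving simultaneously gives x = 2, y = 7.

x = 2, y = 7, maximum P = 243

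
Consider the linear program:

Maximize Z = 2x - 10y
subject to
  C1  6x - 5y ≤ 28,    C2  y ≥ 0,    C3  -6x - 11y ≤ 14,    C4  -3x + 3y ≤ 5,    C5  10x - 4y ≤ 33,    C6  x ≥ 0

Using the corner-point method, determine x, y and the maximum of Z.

The optimum lies where y = 0 and 10x - 4y = 33.
Solving simultaneously gives x = 33/10, y = 0.

x = 33/10, y = 0, maximum Z = 33/5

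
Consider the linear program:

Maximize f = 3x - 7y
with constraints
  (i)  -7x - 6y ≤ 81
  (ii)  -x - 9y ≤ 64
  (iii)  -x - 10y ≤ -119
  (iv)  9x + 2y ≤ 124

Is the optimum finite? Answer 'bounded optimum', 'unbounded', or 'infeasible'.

Vertices and f = 3x - 7y:
  (-381/16, 457/32) → f = -5485/32
  (501/44, 947/88) → f = -3623/88
The feasible region has finitely many vertices and no improving ray; the maximum is -3623/88 at (501/44, 947/88).

bounded optimum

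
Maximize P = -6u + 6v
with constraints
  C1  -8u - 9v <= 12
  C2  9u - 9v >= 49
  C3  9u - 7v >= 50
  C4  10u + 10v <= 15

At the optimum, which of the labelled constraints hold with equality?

C3 and C4

Corner points and P = -6u + 6v:
  (366/137, -508/137) → P = -5244/137
  (51/2, -24) → P = -297
  (121/32, -73/32) → P = -291/8

The maximum is at (121/32, -73/32). Substituting into each constraint, equality holds for C3 and C4; the remaining constraints have slack.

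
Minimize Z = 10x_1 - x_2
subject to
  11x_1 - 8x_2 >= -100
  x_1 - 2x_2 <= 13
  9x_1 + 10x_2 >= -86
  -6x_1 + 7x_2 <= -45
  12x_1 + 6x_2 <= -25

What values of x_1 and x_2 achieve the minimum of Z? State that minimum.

Vertices and Z = 10x_1 - x_2:
  (-1/5, -33/5) → Z = 23/5
  (14/15, -181/30) → Z = 461/30
  (19/24, -23/4) → Z = 41/3

The binding constraints are x_1 - 2x_2 = 13 and -6x_1 + 7x_2 = -45.
Solving simultaneously gives x_1 = -1/5, x_2 = -33/5.

x_1 = -1/5, x_2 = -33/5, minimum Z = 23/5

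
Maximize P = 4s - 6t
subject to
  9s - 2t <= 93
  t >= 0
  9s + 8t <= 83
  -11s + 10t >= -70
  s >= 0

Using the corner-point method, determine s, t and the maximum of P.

s = 70/11, t = 0, maximum P = 280/11

Corner points and P = 4s - 6t:
  (70/11, 0) → P = 280/11
  (0, 0) → P = 0
  (695/89, 283/178) → P = 1931/89
  (0, 83/8) → P = -249/4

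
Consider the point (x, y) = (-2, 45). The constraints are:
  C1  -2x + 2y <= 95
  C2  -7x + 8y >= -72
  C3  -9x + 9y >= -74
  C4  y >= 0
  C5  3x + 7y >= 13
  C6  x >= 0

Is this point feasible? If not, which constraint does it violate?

not feasible — violates C6

Constraint C6: x = -2, which is not ≥ 0. All other constraints are satisfied.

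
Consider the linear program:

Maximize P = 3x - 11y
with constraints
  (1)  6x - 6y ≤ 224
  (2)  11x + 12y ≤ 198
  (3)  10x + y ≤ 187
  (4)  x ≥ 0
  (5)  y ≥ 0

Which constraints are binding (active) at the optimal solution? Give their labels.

(2) and (5)

Vertices and P = 3x - 11y:
  (0, 33/2) → P = -363/2
  (18, 0) → P = 54
  (0, 0) → P = 0

The maximum is at (18, 0). Substituting into each constraint, equality holds for (2) and (5); the remaining constraints have slack.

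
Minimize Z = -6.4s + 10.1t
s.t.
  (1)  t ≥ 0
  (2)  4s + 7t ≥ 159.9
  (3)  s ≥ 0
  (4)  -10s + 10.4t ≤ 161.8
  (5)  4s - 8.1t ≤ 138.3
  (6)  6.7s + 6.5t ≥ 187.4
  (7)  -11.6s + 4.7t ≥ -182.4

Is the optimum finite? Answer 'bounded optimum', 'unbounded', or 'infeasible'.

Corner points and Z = -6.4s + 10.1t:
  (5449/418, 32173/2090) → Z = 1505793/20900
  (20.2833, 11.2524) → Z = -16.16388
  (493/74, 21129/962) → Z = 1723853/9620
  (132871/3682, 92522/1841) → Z = 72755/263
The feasible region has finitely many vertices and no improving ray; the minimum is -16.16388 at (20.2833, 11.2524).

bounded optimum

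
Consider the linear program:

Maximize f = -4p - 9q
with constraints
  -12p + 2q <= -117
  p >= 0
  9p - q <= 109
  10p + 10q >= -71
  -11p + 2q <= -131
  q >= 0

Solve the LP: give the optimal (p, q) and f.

Extreme points and f = -4p - 9q:
  (87/7, 20/7) → f = -528/7
  (109/9, 0) → f = -436/9
  (131/11, 0) → f = -524/11

The binding constraints are -11p + 2q = -131 and q = 0.
Solving simultaneously gives p = 131/11, q = 0.

p = 131/11, q = 0, maximum f = -524/11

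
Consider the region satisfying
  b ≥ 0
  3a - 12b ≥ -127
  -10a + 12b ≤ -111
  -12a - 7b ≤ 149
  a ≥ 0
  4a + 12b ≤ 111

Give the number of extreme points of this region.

Intersecting each pair of boundary lines and keeping only the points that satisfy every inequality leaves:
  (111/10, 0)
  (111/4, 0)
  (111/7, 111/28)

3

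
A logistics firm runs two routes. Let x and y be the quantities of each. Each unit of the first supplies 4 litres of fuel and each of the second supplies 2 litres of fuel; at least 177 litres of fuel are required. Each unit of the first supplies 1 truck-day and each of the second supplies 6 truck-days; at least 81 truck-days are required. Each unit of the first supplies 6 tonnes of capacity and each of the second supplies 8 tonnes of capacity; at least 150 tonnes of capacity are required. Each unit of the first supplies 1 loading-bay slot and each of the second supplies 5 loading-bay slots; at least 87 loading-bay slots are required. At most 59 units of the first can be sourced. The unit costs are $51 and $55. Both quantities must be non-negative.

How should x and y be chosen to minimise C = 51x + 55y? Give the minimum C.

Extreme points and C = 51x + 55y:
  (0, 177/2) → C = 9735/2
  (79/2, 19/2) → C = 2537
  (59, 28/5) → C = 3317
The feasible region is unbounded (it extends along (0, 1)), but C strictly increases along every unbounded feasible direction, so there is no improving ray and the minimum is attained at a vertex.

At the optimal vertex, 4x + 2y = 177 and x + 5y = 87.
Solving simultaneously gives x = 79/2, y = 19/2.

x = 79/2, y = 19/2, minimum C = 2537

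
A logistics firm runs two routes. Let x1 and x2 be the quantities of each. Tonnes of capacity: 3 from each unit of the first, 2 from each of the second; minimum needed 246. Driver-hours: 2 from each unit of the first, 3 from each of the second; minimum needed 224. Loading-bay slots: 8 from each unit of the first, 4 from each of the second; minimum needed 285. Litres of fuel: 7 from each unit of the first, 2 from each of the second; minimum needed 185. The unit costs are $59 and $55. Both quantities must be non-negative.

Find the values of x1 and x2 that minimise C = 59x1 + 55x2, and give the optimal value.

Vertices and C = 59x1 + 55x2:
  (0, 123) → C = 6765
  (112, 0) → C = 6608
  (58, 36) → C = 5402
The feasible region is unbounded (it extends along (0, 1), (1, 0)), but C strictly increases along every unbounded feasible direction, so there is no improving ray and the minimum is attained at a vertex.

The optimum lies where 3x1 + 2x2 = 246 and 2x1 + 3x2 = 224.
Solving simultaneously gives x1 = 58, x2 = 36.

x1 = 58, x2 = 36, minimum C = 5402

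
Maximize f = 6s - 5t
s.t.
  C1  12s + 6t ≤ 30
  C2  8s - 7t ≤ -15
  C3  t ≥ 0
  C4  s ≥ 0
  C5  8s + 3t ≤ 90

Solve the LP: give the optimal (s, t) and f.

s = 10/11, t = 35/11, maximum f = -115/11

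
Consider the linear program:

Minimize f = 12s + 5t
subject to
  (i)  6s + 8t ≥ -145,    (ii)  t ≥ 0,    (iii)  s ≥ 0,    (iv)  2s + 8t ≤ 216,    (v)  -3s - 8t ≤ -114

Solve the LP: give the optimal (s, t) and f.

Extreme points and f = 12s + 5t:
  (108, 0) → f = 1296
  (38, 0) → f = 456
  (0, 27) → f = 135
  (0, 57/4) → f = 285/4

The optimum lies where s = 0 and -3s - 8t = -114.
Solving simultaneously gives s = 0, t = 57/4.

s = 0, t = 57/4, minimum f = 285/4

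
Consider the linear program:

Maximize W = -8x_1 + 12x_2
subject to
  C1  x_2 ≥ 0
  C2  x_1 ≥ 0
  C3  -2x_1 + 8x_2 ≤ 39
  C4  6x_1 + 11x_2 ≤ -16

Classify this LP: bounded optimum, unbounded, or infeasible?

infeasible

The boundaries x_2 = 0 and x_1 = 0 meet at (0, 0), but that point violates 6x_1 + 11x_2 ≤ -16. Every candidate vertex is excluded by some other constraint, so the feasible region is empty.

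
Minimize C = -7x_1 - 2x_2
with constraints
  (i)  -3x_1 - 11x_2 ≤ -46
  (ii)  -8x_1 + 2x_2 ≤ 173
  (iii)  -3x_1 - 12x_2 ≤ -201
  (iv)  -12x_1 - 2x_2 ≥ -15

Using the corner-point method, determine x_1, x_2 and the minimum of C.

Corner points and C = -7x_1 - 2x_2:
  (-279/17, 709/34) → C = 1244/17
  (-79/10, 549/10) → C = -109/2
  (-37/23, 789/46) → C = -530/23

The optimum lies where -8x_1 + 2x_2 = 173 and -12x_1 - 2x_2 = -15.
Solving simultaneously gives x_1 = -79/10, x_2 = 549/10.

x_1 = -79/10, x_2 = 549/10, minimum C = -109/2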